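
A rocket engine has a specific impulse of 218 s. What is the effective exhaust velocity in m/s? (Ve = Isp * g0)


Ve = Isp * g0 = 218 * 9.81 = 2138.6 m/s

2138.6 m/s


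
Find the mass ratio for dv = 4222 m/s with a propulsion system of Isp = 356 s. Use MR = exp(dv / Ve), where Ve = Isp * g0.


Ve = 356 * 9.81 = 3492.36 m/s
MR = exp(4222 / 3492.36) = 3.35

3.35


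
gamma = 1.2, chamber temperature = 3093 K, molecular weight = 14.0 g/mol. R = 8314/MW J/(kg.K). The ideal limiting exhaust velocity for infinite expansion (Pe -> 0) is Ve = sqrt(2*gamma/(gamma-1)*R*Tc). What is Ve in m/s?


R = 8314 / 14.0 = 593.86 J/(kg.K)
Ve = sqrt(2 * 1.2 / (1.2 - 1) * 593.86 * 3093) = 4695 m/s

4695 m/s


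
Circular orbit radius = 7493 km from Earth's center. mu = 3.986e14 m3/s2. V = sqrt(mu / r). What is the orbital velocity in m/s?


V = sqrt(3.986e14 / 7493000) = 7294 m/s

7294 m/s


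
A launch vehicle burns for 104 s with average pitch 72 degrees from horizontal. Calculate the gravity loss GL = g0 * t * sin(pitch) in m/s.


GL = 9.81 * 104 * sin(72 deg) = 970 m/s

970 m/s


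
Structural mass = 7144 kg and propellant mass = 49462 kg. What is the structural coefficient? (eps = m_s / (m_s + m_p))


eps = 7144 / (7144 + 49462) = 0.1262

0.1262


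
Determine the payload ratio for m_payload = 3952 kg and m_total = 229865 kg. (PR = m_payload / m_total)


PR = 3952 / 229865 = 0.0172

0.0172


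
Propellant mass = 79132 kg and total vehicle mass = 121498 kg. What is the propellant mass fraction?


PMF = 79132 / 121498 = 0.651

0.651


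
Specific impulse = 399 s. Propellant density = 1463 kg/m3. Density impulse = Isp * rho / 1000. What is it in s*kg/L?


rho*Isp = 399 * 1463 / 1000 = 584 s*kg/L

584 s*kg/L


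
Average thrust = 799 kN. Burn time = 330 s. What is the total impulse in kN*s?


It = 799 * 330 = 263670 kN*s

263670 kN*s


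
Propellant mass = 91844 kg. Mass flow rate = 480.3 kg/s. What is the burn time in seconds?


tb = 91844 / 480.3 = 191.2 s

191.2 s


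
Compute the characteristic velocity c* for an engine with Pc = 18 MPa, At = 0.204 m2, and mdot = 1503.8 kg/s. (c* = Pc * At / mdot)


c* = 18e6 * 0.204 / 1503.8 = 2442 m/s

2442 m/s


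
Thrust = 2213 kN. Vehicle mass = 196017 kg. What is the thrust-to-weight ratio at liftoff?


TWR = 2213000 / (196017 * 9.81) = 1.15

1.15


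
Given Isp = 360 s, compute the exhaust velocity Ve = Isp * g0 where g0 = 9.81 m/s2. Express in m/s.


Ve = Isp * g0 = 360 * 9.81 = 3531.6 m/s

3531.6 m/s


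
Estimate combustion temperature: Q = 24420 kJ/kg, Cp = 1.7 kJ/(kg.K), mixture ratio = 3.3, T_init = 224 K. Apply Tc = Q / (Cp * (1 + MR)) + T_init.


Tc = 24420 / (1.7 * (1 + 3.3)) + 224 = 3565 K

3565 K


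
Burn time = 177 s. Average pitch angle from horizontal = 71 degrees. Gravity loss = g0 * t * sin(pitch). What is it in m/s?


GL = 9.81 * 177 * sin(71 deg) = 1642 m/s

1642 m/s


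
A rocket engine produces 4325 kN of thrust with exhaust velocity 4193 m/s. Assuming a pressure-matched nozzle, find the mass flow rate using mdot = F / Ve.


mdot = F / Ve = 4325000 / 4193 = 1031.5 kg/s

1031.5 kg/s


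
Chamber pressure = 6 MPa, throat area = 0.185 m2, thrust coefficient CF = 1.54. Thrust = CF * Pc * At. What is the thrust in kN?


F = 1.54 * 6e6 * 0.185 = 1.7094e+06 N = 1709.4 kN

1709.4 kN


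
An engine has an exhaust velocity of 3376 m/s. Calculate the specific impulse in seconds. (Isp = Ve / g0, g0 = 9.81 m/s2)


Isp = Ve / g0 = 3376 / 9.81 = 344.1 s

344.1 s


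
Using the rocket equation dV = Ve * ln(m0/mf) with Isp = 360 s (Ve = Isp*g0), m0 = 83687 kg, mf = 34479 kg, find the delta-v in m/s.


Ve = 360 * 9.81 = 3531.6 m/s
dV = 3531.6 * ln(83687/34479) = 3132 m/s

3132 m/s


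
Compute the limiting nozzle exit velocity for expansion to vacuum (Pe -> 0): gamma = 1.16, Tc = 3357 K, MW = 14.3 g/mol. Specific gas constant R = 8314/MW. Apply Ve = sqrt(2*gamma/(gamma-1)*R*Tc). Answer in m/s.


R = 8314 / 14.3 = 581.4 J/(kg.K)
Ve = sqrt(2 * 1.16 / (1.16 - 1) * 581.4 * 3357) = 5320 m/s

5320 m/s


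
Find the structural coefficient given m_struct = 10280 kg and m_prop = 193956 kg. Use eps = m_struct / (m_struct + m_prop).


eps = 10280 / (10280 + 193956) = 0.0503

0.0503


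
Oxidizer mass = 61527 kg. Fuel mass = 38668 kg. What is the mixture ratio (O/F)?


MR = 61527 / 38668 = 1.59

1.59


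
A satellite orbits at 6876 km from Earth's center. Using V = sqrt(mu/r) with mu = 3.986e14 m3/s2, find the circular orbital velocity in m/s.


V = sqrt(3.986e14 / 6876000) = 7614 m/s

7614 m/s


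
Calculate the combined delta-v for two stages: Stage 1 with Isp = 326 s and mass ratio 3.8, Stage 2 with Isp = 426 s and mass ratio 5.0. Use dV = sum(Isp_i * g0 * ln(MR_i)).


dV1 = 326 * 9.81 * ln(3.8) = 4269.4 m/s
dV2 = 426 * 9.81 * ln(5.0) = 6725.9 m/s
Total dV = 4269.4 + 6725.9 = 10995.3 m/s ~ 10995 m/s

10995 m/s


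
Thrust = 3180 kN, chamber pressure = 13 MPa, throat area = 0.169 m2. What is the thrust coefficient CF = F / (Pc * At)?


CF = 3180000 / (13e6 * 0.169) = 1.45

1.45


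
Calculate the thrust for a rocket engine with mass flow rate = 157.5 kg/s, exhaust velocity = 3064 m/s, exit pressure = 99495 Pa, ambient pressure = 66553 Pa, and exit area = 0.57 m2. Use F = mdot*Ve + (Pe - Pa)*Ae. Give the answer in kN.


F = 157.5 * 3064 + (99495 - 66553) * 0.57 = 501357.0 N = 501.4 kN

501.4 kN


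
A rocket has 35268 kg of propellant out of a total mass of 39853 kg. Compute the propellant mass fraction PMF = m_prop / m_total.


PMF = 35268 / 39853 = 0.885

0.885


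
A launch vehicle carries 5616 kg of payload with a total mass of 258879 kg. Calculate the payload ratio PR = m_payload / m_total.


PR = 5616 / 258879 = 0.0217

0.0217


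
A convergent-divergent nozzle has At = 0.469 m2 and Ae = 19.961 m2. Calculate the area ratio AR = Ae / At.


AR = 19.961 / 0.469 = 42.6

42.6


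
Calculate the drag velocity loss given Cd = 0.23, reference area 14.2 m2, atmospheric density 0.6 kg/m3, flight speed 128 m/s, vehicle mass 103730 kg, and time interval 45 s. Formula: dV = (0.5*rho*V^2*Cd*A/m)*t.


D = 0.5 * 0.6 * 128^2 * 0.23 * 14.2 = 16053.04 N
a = 16053.04 / 103730 = 0.1548 m/s2
dV = 0.1548 * 45 = 7.0 m/s

7.0 m/s


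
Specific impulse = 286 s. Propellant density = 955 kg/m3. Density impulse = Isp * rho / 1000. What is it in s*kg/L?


rho*Isp = 286 * 955 / 1000 = 273 s*kg/L

273 s*kg/L


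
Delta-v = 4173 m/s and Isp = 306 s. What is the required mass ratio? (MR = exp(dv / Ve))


Ve = 306 * 9.81 = 3001.86 m/s
MR = exp(4173 / 3001.86) = 4.015

4.015


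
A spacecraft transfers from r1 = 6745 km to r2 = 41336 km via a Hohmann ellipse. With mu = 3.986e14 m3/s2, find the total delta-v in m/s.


V1 = sqrt(mu/r1) = 7687.37 m/s
dV1 = V1*(sqrt(2*r2/(r1+r2)) - 1) = 2392.86 m/s
V2 = sqrt(mu/r2) = 3105.31 m/s
dV2 = V2*(1 - sqrt(2*r1/(r1+r2))) = 1460.47 m/s
Total dV = 3853 m/s

3853 m/s


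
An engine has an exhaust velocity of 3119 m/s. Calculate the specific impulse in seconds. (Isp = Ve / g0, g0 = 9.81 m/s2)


Isp = Ve / g0 = 3119 / 9.81 = 317.9 s

317.9 s


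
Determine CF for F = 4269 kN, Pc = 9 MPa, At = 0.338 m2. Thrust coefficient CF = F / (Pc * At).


CF = 4269000 / (9e6 * 0.338) = 1.4

1.4


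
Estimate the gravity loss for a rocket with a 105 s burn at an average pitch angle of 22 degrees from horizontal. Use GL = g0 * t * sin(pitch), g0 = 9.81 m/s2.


GL = 9.81 * 105 * sin(22 deg) = 386 m/s

386 m/s


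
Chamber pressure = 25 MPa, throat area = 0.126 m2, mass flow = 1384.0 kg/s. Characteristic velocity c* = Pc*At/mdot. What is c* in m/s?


c* = 25e6 * 0.126 / 1384.0 = 2276 m/s

2276 m/s


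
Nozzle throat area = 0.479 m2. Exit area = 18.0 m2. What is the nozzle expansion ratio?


AR = 18.0 / 0.479 = 37.6

37.6


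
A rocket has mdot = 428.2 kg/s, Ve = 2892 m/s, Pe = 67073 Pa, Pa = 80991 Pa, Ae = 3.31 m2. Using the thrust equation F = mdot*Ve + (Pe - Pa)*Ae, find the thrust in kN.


F = 428.2 * 2892 + (67073 - 80991) * 3.31 = 1.1923e+06 N = 1192.3 kN

1192.3 kN


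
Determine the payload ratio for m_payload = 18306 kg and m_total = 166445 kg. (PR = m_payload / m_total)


PR = 18306 / 166445 = 0.11

0.11


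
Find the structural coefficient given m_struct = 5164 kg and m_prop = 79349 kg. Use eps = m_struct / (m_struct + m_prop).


eps = 5164 / (5164 + 79349) = 0.0611

0.0611


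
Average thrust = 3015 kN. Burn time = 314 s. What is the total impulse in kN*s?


It = 3015 * 314 = 946710 kN*s

946710 kN*s


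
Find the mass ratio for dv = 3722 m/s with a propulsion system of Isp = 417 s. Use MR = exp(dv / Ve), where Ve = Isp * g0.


Ve = 417 * 9.81 = 4090.77 m/s
MR = exp(3722 / 4090.77) = 2.484

2.484


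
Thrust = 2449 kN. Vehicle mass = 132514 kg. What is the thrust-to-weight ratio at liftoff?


TWR = 2449000 / (132514 * 9.81) = 1.88

1.88


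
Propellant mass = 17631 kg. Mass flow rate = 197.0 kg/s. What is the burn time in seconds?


tb = 17631 / 197.0 = 89.5 s

89.5 s


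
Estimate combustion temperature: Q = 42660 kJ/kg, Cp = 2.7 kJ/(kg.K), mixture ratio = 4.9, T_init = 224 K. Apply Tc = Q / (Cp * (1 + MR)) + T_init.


Tc = 42660 / (2.7 * (1 + 4.9)) + 224 = 2902 K

2902 K


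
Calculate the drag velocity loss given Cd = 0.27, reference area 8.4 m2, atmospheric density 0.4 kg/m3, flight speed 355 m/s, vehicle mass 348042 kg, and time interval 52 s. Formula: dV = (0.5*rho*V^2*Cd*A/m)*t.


D = 0.5 * 0.4 * 355^2 * 0.27 * 8.4 = 57164.94 N
a = 57164.94 / 348042 = 0.1642 m/s2
dV = 0.1642 * 52 = 8.5 m/s

8.5 m/s


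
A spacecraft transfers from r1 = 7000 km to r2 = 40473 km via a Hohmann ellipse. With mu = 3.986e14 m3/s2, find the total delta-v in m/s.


V1 = sqrt(mu/r1) = 7546.05 m/s
dV1 = V1*(sqrt(2*r2/(r1+r2)) - 1) = 2307.53 m/s
V2 = sqrt(mu/r2) = 3138.24 m/s
dV2 = V2*(1 - sqrt(2*r1/(r1+r2))) = 1434.01 m/s
Total dV = 3742 m/s

3742 m/s


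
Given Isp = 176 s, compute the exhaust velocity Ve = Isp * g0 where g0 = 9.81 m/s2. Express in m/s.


Ve = Isp * g0 = 176 * 9.81 = 1726.6 m/s

1726.6 m/s


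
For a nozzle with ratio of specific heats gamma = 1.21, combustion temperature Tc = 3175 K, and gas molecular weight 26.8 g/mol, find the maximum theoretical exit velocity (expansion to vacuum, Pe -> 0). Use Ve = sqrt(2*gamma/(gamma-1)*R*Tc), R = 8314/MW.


R = 8314 / 26.8 = 310.22 J/(kg.K)
Ve = sqrt(2 * 1.21 / (1.21 - 1) * 310.22 * 3175) = 3369 m/s

3369 m/s


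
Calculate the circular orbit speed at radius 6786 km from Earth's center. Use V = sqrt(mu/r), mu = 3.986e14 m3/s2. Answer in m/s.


V = sqrt(3.986e14 / 6786000) = 7664 m/s

7664 m/s


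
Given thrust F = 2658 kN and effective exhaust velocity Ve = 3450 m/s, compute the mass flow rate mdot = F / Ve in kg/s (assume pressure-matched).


mdot = F / Ve = 2658000 / 3450 = 770.4 kg/s

770.4 kg/s


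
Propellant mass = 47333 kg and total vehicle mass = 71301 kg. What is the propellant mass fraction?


PMF = 47333 / 71301 = 0.664

0.664


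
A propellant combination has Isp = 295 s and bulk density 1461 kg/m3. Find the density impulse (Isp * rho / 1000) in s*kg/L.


rho*Isp = 295 * 1461 / 1000 = 431 s*kg/L

431 s*kg/L


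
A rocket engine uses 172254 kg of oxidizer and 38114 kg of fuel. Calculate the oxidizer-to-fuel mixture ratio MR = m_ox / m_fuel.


MR = 172254 / 38114 = 4.52

4.52


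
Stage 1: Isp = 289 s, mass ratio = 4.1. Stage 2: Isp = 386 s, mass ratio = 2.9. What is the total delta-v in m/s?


dV1 = 289 * 9.81 * ln(4.1) = 4000.3 m/s
dV2 = 386 * 9.81 * ln(2.9) = 4031.7 m/s
Total dV = 4000.3 + 4031.7 = 8032.0 m/s ~ 8032 m/s

8032 m/s


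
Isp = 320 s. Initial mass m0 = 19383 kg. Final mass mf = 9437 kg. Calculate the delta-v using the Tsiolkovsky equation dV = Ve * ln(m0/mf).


Ve = 320 * 9.81 = 3139.2 m/s
dV = 3139.2 * ln(19383/9437) = 2259 m/s

2259 m/s


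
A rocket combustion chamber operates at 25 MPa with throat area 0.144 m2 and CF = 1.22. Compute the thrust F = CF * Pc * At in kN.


F = 1.22 * 25e6 * 0.144 = 4.3920e+06 N = 4392.0 kN

4392.0 kN


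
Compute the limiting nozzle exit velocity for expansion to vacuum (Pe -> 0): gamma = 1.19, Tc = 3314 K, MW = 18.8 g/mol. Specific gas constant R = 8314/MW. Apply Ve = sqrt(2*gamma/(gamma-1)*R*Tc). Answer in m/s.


R = 8314 / 18.8 = 442.23 J/(kg.K)
Ve = sqrt(2 * 1.19 / (1.19 - 1) * 442.23 * 3314) = 4285 m/s

4285 m/s


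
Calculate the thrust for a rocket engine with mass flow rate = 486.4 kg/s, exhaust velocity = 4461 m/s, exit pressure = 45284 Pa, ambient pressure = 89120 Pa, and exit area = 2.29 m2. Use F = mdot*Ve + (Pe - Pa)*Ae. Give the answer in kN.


F = 486.4 * 4461 + (45284 - 89120) * 2.29 = 2.0694e+06 N = 2069.4 kN

2069.4 kN


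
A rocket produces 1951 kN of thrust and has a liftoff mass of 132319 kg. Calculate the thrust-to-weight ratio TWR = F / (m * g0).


TWR = 1951000 / (132319 * 9.81) = 1.5

1.5


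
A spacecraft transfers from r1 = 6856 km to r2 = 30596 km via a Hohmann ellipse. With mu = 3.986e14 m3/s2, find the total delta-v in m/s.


V1 = sqrt(mu/r1) = 7624.88 m/s
dV1 = V1*(sqrt(2*r2/(r1+r2)) - 1) = 2121.49 m/s
V2 = sqrt(mu/r2) = 3609.41 m/s
dV2 = V2*(1 - sqrt(2*r1/(r1+r2))) = 1425.43 m/s
Total dV = 3547 m/s

3547 m/s


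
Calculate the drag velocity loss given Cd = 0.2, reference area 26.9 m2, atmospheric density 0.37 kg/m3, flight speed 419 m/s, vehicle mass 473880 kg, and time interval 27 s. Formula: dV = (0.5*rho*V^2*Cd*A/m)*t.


D = 0.5 * 0.37 * 419^2 * 0.2 * 26.9 = 174735.86 N
a = 174735.86 / 473880 = 0.3687 m/s2
dV = 0.3687 * 27 = 10.0 m/s

10.0 m/s


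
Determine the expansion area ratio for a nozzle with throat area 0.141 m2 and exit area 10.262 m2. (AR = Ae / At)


AR = 10.262 / 0.141 = 72.8

72.8


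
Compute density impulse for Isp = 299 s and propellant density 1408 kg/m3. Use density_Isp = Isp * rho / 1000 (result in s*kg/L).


rho*Isp = 299 * 1408 / 1000 = 421 s*kg/L

421 s*kg/L


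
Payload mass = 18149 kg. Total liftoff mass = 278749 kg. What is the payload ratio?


PR = 18149 / 278749 = 0.0651

0.0651


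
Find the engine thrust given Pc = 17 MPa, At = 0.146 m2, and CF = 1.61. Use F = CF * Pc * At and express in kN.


F = 1.61 * 17e6 * 0.146 = 3.9960e+06 N = 3996.0 kN

3996.0 kN


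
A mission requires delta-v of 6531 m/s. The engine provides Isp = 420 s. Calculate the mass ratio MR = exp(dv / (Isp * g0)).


Ve = 420 * 9.81 = 4120.2 m/s
MR = exp(6531 / 4120.2) = 4.88

4.88


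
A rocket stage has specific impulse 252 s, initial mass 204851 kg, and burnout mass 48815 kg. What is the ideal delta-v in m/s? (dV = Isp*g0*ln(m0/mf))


Ve = 252 * 9.81 = 2472.12 m/s
dV = 2472.12 * ln(204851/48815) = 3546 m/s

3546 m/s


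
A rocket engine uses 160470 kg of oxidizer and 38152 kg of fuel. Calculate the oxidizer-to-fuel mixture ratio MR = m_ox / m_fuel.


MR = 160470 / 38152 = 4.21

4.21


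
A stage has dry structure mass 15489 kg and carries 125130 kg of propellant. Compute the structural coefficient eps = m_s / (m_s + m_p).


eps = 15489 / (15489 + 125130) = 0.1101

0.1101


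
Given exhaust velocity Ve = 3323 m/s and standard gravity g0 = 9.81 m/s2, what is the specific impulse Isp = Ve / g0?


Isp = Ve / g0 = 3323 / 9.81 = 338.7 s

338.7 s


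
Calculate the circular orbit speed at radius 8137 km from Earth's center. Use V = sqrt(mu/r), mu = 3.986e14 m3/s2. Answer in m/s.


V = sqrt(3.986e14 / 8137000) = 6999 m/s

6999 m/s


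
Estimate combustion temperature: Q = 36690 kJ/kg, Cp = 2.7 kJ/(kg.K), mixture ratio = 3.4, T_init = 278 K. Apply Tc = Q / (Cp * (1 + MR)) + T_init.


Tc = 36690 / (2.7 * (1 + 3.4)) + 278 = 3366 K

3366 K


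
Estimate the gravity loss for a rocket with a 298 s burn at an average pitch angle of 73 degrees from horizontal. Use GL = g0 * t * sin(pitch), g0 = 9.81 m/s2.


GL = 9.81 * 298 * sin(73 deg) = 2796 m/s

2796 m/s


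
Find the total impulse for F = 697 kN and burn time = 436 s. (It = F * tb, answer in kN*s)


It = 697 * 436 = 303892 kN*s

303892 kN*s


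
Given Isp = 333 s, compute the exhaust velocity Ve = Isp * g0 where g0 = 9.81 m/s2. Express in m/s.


Ve = Isp * g0 = 333 * 9.81 = 3266.7 m/s

3266.7 m/s


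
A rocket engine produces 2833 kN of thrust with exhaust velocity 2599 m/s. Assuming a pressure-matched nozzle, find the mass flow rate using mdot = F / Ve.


mdot = F / Ve = 2833000 / 2599 = 1090.0 kg/s

1090.0 kg/s


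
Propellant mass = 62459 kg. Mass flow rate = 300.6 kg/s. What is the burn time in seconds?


tb = 62459 / 300.6 = 207.8 s

207.8 s


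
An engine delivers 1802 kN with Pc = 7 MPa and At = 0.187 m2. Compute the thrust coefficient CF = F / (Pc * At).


CF = 1802000 / (7e6 * 0.187) = 1.38

1.38


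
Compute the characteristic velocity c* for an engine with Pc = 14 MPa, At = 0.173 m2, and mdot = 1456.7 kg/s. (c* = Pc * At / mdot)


c* = 14e6 * 0.173 / 1456.7 = 1663 m/s

1663 m/s


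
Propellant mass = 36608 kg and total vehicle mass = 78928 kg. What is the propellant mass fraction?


PMF = 36608 / 78928 = 0.464

0.464


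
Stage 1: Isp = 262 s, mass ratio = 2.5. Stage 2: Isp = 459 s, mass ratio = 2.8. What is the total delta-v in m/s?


dV1 = 262 * 9.81 * ln(2.5) = 2355.1 m/s
dV2 = 459 * 9.81 * ln(2.8) = 4636.2 m/s
Total dV = 2355.1 + 4636.2 = 6991.3 m/s ~ 6991 m/s

6991 m/s


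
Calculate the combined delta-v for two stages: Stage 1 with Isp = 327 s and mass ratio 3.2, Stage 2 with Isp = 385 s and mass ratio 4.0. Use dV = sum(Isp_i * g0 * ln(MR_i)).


dV1 = 327 * 9.81 * ln(3.2) = 3731.2 m/s
dV2 = 385 * 9.81 * ln(4.0) = 5235.8 m/s
Total dV = 3731.2 + 5235.8 = 8967.0 m/s ~ 8967 m/s

8967 m/s


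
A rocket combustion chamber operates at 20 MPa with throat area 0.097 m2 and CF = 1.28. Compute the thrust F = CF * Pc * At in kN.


F = 1.28 * 20e6 * 0.097 = 2.4832e+06 N = 2483.2 kN

2483.2 kN


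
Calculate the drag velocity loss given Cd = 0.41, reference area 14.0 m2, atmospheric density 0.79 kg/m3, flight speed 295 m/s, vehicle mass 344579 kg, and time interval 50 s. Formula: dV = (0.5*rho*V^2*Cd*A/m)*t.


D = 0.5 * 0.79 * 295^2 * 0.41 * 14.0 = 197311.78 N
a = 197311.78 / 344579 = 0.5726 m/s2
dV = 0.5726 * 50 = 28.6 m/s

28.6 m/s


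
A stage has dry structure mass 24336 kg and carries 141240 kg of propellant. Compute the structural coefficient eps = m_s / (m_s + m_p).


eps = 24336 / (24336 + 141240) = 0.147

0.147


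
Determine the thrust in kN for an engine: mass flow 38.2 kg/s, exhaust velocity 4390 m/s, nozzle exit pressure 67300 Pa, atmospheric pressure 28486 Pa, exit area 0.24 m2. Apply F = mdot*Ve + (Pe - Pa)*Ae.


F = 38.2 * 4390 + (67300 - 28486) * 0.24 = 177013.0 N = 177.0 kN

177.0 kN


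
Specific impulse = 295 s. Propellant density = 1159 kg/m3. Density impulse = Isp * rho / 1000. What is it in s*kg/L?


rho*Isp = 295 * 1159 / 1000 = 342 s*kg/L

342 s*kg/L


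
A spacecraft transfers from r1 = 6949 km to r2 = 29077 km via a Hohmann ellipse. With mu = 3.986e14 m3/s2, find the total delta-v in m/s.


V1 = sqrt(mu/r1) = 7573.69 m/s
dV1 = V1*(sqrt(2*r2/(r1+r2)) - 1) = 2048.84 m/s
V2 = sqrt(mu/r2) = 3702.49 m/s
dV2 = V2*(1 - sqrt(2*r1/(r1+r2))) = 1402.84 m/s
Total dV = 3452 m/s

3452 m/s


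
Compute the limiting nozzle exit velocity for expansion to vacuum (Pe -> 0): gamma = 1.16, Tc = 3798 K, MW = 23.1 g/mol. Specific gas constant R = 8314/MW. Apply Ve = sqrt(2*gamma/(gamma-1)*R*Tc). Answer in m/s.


R = 8314 / 23.1 = 359.91 J/(kg.K)
Ve = sqrt(2 * 1.16 / (1.16 - 1) * 359.91 * 3798) = 4452 m/s

4452 m/s


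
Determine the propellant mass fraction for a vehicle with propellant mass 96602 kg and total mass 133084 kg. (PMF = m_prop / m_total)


PMF = 96602 / 133084 = 0.726

0.726


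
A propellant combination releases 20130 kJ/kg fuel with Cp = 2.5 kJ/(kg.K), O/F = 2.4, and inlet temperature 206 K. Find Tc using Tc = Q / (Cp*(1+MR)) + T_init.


Tc = 20130 / (2.5 * (1 + 2.4)) + 206 = 2574 K

2574 K


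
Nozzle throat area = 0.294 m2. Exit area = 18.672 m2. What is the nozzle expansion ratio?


AR = 18.672 / 0.294 = 63.5

63.5


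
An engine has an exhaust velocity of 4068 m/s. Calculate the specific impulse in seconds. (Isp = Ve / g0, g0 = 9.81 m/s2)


Isp = Ve / g0 = 4068 / 9.81 = 414.7 s

414.7 s


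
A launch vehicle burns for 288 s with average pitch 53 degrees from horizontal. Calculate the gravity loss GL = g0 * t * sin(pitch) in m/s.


GL = 9.81 * 288 * sin(53 deg) = 2256 m/s

2256 m/s


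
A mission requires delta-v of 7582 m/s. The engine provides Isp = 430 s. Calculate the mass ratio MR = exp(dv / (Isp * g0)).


Ve = 430 * 9.81 = 4218.3 m/s
MR = exp(7582 / 4218.3) = 6.034

6.034


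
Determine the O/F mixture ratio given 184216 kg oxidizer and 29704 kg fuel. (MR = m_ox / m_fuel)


MR = 184216 / 29704 = 6.2

6.2


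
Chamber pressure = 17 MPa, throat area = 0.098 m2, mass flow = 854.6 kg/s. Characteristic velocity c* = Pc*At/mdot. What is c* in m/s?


c* = 17e6 * 0.098 / 854.6 = 1949 m/s

1949 m/s


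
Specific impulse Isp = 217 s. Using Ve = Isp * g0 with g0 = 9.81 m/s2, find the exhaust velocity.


Ve = Isp * g0 = 217 * 9.81 = 2128.8 m/s

2128.8 m/s


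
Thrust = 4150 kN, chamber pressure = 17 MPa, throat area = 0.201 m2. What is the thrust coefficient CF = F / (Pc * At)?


CF = 4150000 / (17e6 * 0.201) = 1.21

1.21


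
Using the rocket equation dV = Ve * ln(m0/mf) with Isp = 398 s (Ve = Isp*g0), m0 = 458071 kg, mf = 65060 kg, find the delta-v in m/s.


Ve = 398 * 9.81 = 3904.38 m/s
dV = 3904.38 * ln(458071/65060) = 7620 m/s

7620 m/s


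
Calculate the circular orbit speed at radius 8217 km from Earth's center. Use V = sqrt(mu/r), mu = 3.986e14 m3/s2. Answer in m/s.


V = sqrt(3.986e14 / 8217000) = 6965 m/s

6965 m/s


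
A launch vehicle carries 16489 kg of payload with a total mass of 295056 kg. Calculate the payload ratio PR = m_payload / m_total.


PR = 16489 / 295056 = 0.0559

0.0559


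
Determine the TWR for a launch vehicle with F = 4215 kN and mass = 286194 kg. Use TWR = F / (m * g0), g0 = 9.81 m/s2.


TWR = 4215000 / (286194 * 9.81) = 1.5

1.5


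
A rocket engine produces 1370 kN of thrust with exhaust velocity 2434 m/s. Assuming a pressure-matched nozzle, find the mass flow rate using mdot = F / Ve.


mdot = F / Ve = 1370000 / 2434 = 562.9 kg/s

562.9 kg/s


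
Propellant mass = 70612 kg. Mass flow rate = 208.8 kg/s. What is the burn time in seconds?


tb = 70612 / 208.8 = 338.2 s

338.2 s


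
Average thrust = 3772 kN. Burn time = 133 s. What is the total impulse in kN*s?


It = 3772 * 133 = 501676 kN*s

501676 kN*s


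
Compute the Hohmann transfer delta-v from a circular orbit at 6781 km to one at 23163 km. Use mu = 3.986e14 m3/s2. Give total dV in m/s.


V1 = sqrt(mu/r1) = 7666.93 m/s
dV1 = V1*(sqrt(2*r2/(r1+r2)) - 1) = 1869.35 m/s
V2 = sqrt(mu/r2) = 4148.31 m/s
dV2 = V2*(1 - sqrt(2*r1/(r1+r2))) = 1356.55 m/s
Total dV = 3226 m/s

3226 m/s


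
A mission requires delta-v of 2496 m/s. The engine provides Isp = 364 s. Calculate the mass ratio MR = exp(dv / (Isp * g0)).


Ve = 364 * 9.81 = 3570.84 m/s
MR = exp(2496 / 3570.84) = 2.012

2.012


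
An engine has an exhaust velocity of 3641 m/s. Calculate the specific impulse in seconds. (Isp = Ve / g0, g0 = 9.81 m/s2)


Isp = Ve / g0 = 3641 / 9.81 = 371.2 s

371.2 s


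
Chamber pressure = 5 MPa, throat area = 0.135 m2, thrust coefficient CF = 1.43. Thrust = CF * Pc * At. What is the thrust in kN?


F = 1.43 * 5e6 * 0.135 = 965250.0 N = 965.2 kN

965.2 kN


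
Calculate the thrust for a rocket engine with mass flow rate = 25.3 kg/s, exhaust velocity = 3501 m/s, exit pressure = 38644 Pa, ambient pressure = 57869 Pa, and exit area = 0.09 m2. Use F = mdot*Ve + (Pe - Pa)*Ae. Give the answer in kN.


F = 25.3 * 3501 + (38644 - 57869) * 0.09 = 86845.0 N = 86.8 kN

86.8 kN


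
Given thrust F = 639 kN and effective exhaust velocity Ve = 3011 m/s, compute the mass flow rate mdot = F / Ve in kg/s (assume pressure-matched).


mdot = F / Ve = 639000 / 3011 = 212.2 kg/s

212.2 kg/s


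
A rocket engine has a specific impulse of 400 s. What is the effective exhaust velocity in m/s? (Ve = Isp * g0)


Ve = Isp * g0 = 400 * 9.81 = 3924.0 m/s

3924.0 m/s


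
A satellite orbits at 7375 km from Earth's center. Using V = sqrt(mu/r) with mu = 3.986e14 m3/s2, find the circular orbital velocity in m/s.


V = sqrt(3.986e14 / 7375000) = 7352 m/s

7352 m/s


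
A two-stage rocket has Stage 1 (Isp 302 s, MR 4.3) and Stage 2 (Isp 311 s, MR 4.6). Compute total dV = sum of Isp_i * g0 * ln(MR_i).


dV1 = 302 * 9.81 * ln(4.3) = 4321.3 m/s
dV2 = 311 * 9.81 * ln(4.6) = 4655.9 m/s
Total dV = 4321.3 + 4655.9 = 8977.2 m/s ~ 8977 m/s

8977 m/s


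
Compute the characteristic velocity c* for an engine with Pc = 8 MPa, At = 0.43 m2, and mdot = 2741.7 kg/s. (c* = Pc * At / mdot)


c* = 8e6 * 0.43 / 2741.7 = 1255 m/s

1255 m/s


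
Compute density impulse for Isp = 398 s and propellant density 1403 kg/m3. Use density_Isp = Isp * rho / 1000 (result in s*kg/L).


rho*Isp = 398 * 1403 / 1000 = 558 s*kg/L

558 s*kg/L


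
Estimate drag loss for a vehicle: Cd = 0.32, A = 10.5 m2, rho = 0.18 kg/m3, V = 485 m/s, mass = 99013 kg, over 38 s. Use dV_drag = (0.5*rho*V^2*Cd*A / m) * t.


D = 0.5 * 0.18 * 485^2 * 0.32 * 10.5 = 71132.04 N
a = 71132.04 / 99013 = 0.7184 m/s2
dV = 0.7184 * 38 = 27.3 m/s

27.3 m/s


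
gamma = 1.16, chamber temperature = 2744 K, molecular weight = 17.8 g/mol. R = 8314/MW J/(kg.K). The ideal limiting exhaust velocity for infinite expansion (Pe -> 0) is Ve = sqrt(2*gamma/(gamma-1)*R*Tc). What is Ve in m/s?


R = 8314 / 17.8 = 467.08 J/(kg.K)
Ve = sqrt(2 * 1.16 / (1.16 - 1) * 467.08 * 2744) = 4311 m/s

4311 m/s


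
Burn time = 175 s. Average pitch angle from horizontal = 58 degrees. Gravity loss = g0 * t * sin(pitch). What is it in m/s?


GL = 9.81 * 175 * sin(58 deg) = 1456 m/s

1456 m/s


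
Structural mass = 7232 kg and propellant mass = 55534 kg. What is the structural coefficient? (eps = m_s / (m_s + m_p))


eps = 7232 / (7232 + 55534) = 0.1152

0.1152


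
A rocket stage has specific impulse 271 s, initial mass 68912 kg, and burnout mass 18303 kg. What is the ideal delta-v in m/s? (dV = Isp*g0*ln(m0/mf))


Ve = 271 * 9.81 = 2658.51 m/s
dV = 2658.51 * ln(68912/18303) = 3525 m/s

3525 m/s


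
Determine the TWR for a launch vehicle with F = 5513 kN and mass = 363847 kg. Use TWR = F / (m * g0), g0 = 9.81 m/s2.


TWR = 5513000 / (363847 * 9.81) = 1.54

1.54


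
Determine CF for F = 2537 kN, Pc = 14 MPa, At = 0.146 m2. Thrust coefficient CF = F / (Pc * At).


CF = 2537000 / (14e6 * 0.146) = 1.24

1.24


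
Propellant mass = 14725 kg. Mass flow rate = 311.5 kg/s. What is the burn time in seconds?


tb = 14725 / 311.5 = 47.3 s

47.3 s


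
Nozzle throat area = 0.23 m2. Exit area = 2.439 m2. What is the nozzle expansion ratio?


AR = 2.439 / 0.23 = 10.6

10.6


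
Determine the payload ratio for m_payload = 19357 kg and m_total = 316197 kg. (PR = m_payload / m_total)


PR = 19357 / 316197 = 0.0612

0.0612


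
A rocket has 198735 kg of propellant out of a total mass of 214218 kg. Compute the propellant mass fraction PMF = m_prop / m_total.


PMF = 198735 / 214218 = 0.928

0.928


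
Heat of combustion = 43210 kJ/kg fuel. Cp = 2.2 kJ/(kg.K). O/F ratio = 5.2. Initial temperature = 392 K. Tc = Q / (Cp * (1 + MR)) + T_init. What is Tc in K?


Tc = 43210 / (2.2 * (1 + 5.2)) + 392 = 3560 K

3560 K


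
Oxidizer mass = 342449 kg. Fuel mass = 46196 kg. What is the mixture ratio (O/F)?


MR = 342449 / 46196 = 7.41

7.41


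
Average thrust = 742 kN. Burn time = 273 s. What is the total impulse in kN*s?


It = 742 * 273 = 202566 kN*s

202566 kN*s


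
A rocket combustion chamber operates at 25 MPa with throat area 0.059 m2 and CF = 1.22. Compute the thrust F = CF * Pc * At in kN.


F = 1.22 * 25e6 * 0.059 = 1.7995e+06 N = 1799.5 kN

1799.5 kN


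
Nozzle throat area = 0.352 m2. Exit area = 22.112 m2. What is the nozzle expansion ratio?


AR = 22.112 / 0.352 = 62.8

62.8


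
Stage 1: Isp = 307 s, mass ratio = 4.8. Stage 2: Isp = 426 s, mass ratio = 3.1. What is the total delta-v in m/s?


dV1 = 307 * 9.81 * ln(4.8) = 4724.2 m/s
dV2 = 426 * 9.81 * ln(3.1) = 4728.2 m/s
Total dV = 4724.2 + 4728.2 = 9452.4 m/s ~ 9452 m/s

9452 m/s


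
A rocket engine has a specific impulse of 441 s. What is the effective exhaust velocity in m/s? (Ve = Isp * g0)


Ve = Isp * g0 = 441 * 9.81 = 4326.2 m/s

4326.2 m/s


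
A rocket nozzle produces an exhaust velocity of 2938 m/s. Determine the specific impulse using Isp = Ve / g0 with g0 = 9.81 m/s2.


Isp = Ve / g0 = 2938 / 9.81 = 299.5 s

299.5 s


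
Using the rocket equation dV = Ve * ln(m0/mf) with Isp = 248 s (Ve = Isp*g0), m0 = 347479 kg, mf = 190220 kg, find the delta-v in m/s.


Ve = 248 * 9.81 = 2432.88 m/s
dV = 2432.88 * ln(347479/190220) = 1466 m/s

1466 m/s


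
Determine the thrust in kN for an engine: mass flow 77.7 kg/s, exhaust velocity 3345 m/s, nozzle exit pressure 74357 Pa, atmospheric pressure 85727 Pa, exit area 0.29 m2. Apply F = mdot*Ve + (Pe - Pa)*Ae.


F = 77.7 * 3345 + (74357 - 85727) * 0.29 = 256609.0 N = 256.6 kN

256.6 kN


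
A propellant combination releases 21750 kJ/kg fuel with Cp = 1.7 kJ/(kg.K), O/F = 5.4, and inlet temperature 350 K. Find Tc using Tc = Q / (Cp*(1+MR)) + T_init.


Tc = 21750 / (1.7 * (1 + 5.4)) + 350 = 2349 K

2349 K


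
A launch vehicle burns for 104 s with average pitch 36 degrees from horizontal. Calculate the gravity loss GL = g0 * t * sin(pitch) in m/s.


GL = 9.81 * 104 * sin(36 deg) = 600 m/s

600 m/s


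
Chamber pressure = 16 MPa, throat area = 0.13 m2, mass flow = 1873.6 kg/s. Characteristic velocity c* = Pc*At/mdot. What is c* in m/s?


c* = 16e6 * 0.13 / 1873.6 = 1110 m/s

1110 m/s


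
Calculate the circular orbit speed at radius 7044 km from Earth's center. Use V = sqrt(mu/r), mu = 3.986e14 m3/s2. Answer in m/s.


V = sqrt(3.986e14 / 7044000) = 7522 m/s

7522 m/s


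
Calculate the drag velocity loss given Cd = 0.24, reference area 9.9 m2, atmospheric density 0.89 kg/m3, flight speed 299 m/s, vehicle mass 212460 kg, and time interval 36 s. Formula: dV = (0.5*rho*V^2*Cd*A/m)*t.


D = 0.5 * 0.89 * 299^2 * 0.24 * 9.9 = 94525.47 N
a = 94525.47 / 212460 = 0.4449 m/s2
dV = 0.4449 * 36 = 16.0 m/s

16.0 m/s


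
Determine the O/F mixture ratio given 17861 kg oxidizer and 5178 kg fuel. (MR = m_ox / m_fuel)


MR = 17861 / 5178 = 3.45

3.45


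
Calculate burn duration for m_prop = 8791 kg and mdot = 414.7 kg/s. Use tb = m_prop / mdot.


tb = 8791 / 414.7 = 21.2 s

21.2 s


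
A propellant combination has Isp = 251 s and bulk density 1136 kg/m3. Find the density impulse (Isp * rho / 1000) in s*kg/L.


rho*Isp = 251 * 1136 / 1000 = 285 s*kg/L

285 s*kg/L


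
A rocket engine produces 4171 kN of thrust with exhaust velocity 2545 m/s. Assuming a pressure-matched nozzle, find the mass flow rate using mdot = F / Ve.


mdot = F / Ve = 4171000 / 2545 = 1638.9 kg/s

1638.9 kg/s


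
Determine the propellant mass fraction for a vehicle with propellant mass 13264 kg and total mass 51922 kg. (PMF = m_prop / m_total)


PMF = 13264 / 51922 = 0.255

0.255


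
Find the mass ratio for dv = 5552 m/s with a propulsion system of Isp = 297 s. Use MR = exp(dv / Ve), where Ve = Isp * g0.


Ve = 297 * 9.81 = 2913.57 m/s
MR = exp(5552 / 2913.57) = 6.723

6.723


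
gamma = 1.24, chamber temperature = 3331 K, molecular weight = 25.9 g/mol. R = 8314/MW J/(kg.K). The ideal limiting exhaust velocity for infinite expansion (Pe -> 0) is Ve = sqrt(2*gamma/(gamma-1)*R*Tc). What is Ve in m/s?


R = 8314 / 25.9 = 321.0 J/(kg.K)
Ve = sqrt(2 * 1.24 / (1.24 - 1) * 321.0 * 3331) = 3324 m/s

3324 m/s


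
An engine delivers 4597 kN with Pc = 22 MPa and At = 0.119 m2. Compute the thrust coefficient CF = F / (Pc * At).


CF = 4597000 / (22e6 * 0.119) = 1.76

1.76


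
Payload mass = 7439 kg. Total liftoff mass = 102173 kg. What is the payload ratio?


PR = 7439 / 102173 = 0.0728

0.0728


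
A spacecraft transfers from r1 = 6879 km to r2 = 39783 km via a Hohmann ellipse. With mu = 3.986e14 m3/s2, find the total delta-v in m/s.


V1 = sqrt(mu/r1) = 7612.13 m/s
dV1 = V1*(sqrt(2*r2/(r1+r2)) - 1) = 2327.91 m/s
V2 = sqrt(mu/r2) = 3165.34 m/s
dV2 = V2*(1 - sqrt(2*r1/(r1+r2))) = 1446.57 m/s
Total dV = 3774 m/s

3774 m/s


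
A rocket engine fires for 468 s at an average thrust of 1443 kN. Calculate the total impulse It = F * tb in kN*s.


It = 1443 * 468 = 675324 kN*s

675324 kN*s


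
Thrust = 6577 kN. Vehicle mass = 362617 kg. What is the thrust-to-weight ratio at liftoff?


TWR = 6577000 / (362617 * 9.81) = 1.85

1.85


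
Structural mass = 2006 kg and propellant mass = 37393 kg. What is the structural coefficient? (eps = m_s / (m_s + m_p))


eps = 2006 / (2006 + 37393) = 0.0509

0.0509


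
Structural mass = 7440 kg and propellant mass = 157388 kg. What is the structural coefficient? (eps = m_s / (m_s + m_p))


eps = 7440 / (7440 + 157388) = 0.0451

0.0451


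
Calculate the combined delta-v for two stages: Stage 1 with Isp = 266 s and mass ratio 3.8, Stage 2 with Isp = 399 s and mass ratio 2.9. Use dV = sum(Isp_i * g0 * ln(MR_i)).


dV1 = 266 * 9.81 * ln(3.8) = 3483.6 m/s
dV2 = 399 * 9.81 * ln(2.9) = 4167.5 m/s
Total dV = 3483.6 + 4167.5 = 7651.1 m/s ~ 7651 m/s

7651 m/s


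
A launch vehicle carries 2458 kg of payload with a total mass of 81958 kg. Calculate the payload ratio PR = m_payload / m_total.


PR = 2458 / 81958 = 0.03

0.03


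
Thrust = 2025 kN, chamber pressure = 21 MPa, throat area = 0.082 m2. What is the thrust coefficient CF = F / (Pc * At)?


CF = 2025000 / (21e6 * 0.082) = 1.18

1.18


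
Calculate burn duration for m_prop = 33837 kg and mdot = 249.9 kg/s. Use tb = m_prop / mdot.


tb = 33837 / 249.9 = 135.4 s

135.4 s


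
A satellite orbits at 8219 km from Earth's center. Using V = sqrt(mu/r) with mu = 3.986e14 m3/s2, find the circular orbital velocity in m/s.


V = sqrt(3.986e14 / 8219000) = 6964 m/s

6964 m/s


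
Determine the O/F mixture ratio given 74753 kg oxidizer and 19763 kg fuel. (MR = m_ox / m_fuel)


MR = 74753 / 19763 = 3.78

3.78


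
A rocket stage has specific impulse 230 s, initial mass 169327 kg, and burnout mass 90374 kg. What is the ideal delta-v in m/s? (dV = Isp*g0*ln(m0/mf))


Ve = 230 * 9.81 = 2256.3 m/s
dV = 2256.3 * ln(169327/90374) = 1417 m/s

1417 m/s


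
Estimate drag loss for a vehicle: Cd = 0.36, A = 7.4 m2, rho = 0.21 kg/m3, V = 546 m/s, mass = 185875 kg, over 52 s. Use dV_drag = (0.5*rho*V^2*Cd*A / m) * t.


D = 0.5 * 0.21 * 546^2 * 0.36 * 7.4 = 83389.01 N
a = 83389.01 / 185875 = 0.4486 m/s2
dV = 0.4486 * 52 = 23.3 m/s

23.3 m/s


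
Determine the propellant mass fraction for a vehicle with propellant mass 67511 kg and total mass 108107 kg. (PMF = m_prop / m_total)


PMF = 67511 / 108107 = 0.624

0.624


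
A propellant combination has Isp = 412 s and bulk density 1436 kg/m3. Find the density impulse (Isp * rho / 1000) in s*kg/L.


rho*Isp = 412 * 1436 / 1000 = 592 s*kg/L

592 s*kg/L


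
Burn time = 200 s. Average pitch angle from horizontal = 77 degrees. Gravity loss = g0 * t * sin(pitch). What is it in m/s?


GL = 9.81 * 200 * sin(77 deg) = 1912 m/s

1912 m/s


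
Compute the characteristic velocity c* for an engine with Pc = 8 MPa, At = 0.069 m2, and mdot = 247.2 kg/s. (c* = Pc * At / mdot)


c* = 8e6 * 0.069 / 247.2 = 2233 m/s

2233 m/s


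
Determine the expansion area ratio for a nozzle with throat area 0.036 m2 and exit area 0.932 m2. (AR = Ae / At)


AR = 0.932 / 0.036 = 25.9

25.9


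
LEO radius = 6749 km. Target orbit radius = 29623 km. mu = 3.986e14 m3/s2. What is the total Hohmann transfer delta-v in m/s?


V1 = sqrt(mu/r1) = 7685.09 m/s
dV1 = V1*(sqrt(2*r2/(r1+r2)) - 1) = 2123.24 m/s
V2 = sqrt(mu/r2) = 3668.21 m/s
dV2 = V2*(1 - sqrt(2*r1/(r1+r2))) = 1433.58 m/s
Total dV = 3557 m/s

3557 m/s


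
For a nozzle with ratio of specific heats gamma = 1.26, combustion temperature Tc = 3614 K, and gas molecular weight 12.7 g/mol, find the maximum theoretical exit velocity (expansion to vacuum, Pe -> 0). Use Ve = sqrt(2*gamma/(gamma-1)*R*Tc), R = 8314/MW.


R = 8314 / 12.7 = 654.65 J/(kg.K)
Ve = sqrt(2 * 1.26 / (1.26 - 1) * 654.65 * 3614) = 4789 m/s

4789 m/s


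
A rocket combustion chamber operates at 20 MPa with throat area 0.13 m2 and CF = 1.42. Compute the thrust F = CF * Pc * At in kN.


F = 1.42 * 20e6 * 0.13 = 3.6920e+06 N = 3692.0 kN

3692.0 kN


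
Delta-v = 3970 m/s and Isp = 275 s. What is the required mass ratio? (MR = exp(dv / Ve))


Ve = 275 * 9.81 = 2697.75 m/s
MR = exp(3970 / 2697.75) = 4.356

4.356


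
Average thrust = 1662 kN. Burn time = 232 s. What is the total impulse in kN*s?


It = 1662 * 232 = 385584 kN*s

385584 kN*s


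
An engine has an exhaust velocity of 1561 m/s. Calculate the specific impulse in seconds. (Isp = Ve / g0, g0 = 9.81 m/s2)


Isp = Ve / g0 = 1561 / 9.81 = 159.1 s

159.1 s


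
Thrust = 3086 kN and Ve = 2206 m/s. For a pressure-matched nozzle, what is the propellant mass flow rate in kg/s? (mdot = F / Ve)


mdot = F / Ve = 3086000 / 2206 = 1398.9 kg/s

1398.9 kg/s


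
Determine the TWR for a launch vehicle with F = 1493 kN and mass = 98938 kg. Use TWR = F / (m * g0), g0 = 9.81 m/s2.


TWR = 1493000 / (98938 * 9.81) = 1.54

1.54


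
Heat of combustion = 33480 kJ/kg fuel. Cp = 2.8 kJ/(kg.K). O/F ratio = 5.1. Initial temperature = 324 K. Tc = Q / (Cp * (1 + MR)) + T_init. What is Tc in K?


Tc = 33480 / (2.8 * (1 + 5.1)) + 324 = 2284 K

2284 K


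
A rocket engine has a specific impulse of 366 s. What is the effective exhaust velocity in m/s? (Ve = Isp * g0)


Ve = Isp * g0 = 366 * 9.81 = 3590.5 m/s

3590.5 m/s


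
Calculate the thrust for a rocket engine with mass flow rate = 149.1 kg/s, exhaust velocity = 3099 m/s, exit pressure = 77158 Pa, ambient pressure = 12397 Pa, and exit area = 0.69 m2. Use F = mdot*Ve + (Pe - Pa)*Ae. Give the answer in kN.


F = 149.1 * 3099 + (77158 - 12397) * 0.69 = 506746.0 N = 506.7 kN

506.7 kN


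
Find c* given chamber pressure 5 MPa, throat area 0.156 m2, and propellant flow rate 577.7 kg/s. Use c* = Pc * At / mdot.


c* = 5e6 * 0.156 / 577.7 = 1350 m/s

1350 m/s


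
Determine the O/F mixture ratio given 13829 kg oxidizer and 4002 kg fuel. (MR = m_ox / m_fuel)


MR = 13829 / 4002 = 3.46

3.46


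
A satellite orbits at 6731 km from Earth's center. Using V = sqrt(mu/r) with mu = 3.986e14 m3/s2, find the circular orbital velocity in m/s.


V = sqrt(3.986e14 / 6731000) = 7695 m/s

7695 m/s


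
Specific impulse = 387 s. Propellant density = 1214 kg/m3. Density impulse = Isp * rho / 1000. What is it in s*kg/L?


rho*Isp = 387 * 1214 / 1000 = 470 s*kg/L

470 s*kg/L


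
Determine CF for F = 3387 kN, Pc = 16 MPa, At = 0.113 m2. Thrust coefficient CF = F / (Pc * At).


CF = 3387000 / (16e6 * 0.113) = 1.87

1.87


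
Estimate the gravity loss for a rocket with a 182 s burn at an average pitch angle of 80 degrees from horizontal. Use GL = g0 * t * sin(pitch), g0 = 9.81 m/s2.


GL = 9.81 * 182 * sin(80 deg) = 1758 m/s

1758 m/s


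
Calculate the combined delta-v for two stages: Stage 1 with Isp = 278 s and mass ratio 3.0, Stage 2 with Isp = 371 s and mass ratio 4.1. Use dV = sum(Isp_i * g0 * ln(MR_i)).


dV1 = 278 * 9.81 * ln(3.0) = 2996.1 m/s
dV2 = 371 * 9.81 * ln(4.1) = 5135.3 m/s
Total dV = 2996.1 + 5135.3 = 8131.4 m/s ~ 8131 m/s

8131 m/s
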